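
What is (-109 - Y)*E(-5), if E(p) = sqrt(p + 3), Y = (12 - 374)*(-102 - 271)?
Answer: -135135*I*sqrt(2) ≈ -1.9111e+5*I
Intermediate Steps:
Y = 135026 (Y = -362*(-373) = 135026)
E(p) = sqrt(3 + p)
(-109 - Y)*E(-5) = (-109 - 1*135026)*sqrt(3 - 5) = (-109 - 135026)*sqrt(-2) = -135135*I*sqrt(2)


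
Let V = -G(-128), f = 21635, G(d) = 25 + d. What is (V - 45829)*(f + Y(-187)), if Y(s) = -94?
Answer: -984983766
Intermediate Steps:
V = 103 (V = -(25 - 128) = -1*(-103) = 103)
(V - 45829)*(f + Y(-187)) = (103 - 45829)*(21635 - 94) = -45726*21541 = -984983766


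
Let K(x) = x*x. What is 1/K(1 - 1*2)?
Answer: 1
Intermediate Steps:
K(x) = x**2
1/K(1 - 1*2) = 1/((1 - 1*2)**2) = 1/((1 - 2)**2) = 1/((-1)**2) = 1/1 = 1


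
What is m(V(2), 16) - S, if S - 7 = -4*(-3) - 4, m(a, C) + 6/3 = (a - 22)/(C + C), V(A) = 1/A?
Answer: -1131/64 ≈ -17.672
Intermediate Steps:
m(a, C) = -2 + (-22 + a)/(2*C) (m(a, C) = -2 + (a - 22)/(C + C) = -2 + (-22 + a)/((2*C)) = -2 + (-22 + a)*(1/(2*C)) = -2 + (-22 + a)/(2*C))
S = 15 (S = 7 + (-4*(-3) - 4) = 7 + (12 - 4) = 7 + 8 = 15)
m(V(2), 16) - S = (½)*(-22 + 1/2 - 4*16)/16 - 1*15 = (½)*(1/16)*(-22 + ½ - 64) - 15 = (½)*(1/16)*(-171/2) - 15 = -171/64 - 15 = -1131/64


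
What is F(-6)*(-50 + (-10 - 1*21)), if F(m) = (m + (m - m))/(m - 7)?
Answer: -486/13 ≈ -37.385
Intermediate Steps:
F(m) = m/(-7 + m) (F(m) = (m + 0)/(-7 + m) = m/(-7 + m))
F(-6)*(-50 + (-10 - 1*21)) = (-6/(-7 - 6))*(-50 + (-10 - 1*21)) = (-6/(-13))*(-50 + (-10 - 21)) = (-6*(-1/13))*(-50 - 31) = (6/13)*(-81) = -486/13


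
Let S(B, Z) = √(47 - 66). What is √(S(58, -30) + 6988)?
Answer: √(6988 + I*√19) ≈ 83.594 + 0.0261*I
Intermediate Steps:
S(B, Z) = I*√19 (S(B, Z) = √(-19) = I*√19)
√(S(58, -30) + 6988) = √(I*√19 + 6988) = √(6988 + I*√19)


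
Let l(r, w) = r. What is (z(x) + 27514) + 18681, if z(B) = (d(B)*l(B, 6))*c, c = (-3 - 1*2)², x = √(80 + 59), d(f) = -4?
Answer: 46195 - 100*√139 ≈ 45016.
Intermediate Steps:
x = √139 ≈ 11.790
c = 25 (c = (-3 - 2)² = (-5)² = 25)
z(B) = -100*B (z(B) = -4*B*25 = -100*B)
(z(x) + 27514) + 18681 = (-100*√139 + 27514) + 18681 = (27514 - 100*√139) + 18681 = 46195 - 100*√139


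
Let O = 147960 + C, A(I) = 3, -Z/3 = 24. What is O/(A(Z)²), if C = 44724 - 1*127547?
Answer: 65137/9 ≈ 7237.4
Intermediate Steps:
Z = -72 (Z = -3*24 = -72)
C = -82823 (C = 44724 - 127547 = -82823)
O = 65137 (O = 147960 - 82823 = 65137)
O/(A(Z)²) = 65137/(3²) = 65137/9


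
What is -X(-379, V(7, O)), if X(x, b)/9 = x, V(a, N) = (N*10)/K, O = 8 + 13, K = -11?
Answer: 3411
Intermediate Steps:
O = 21
V(a, N) = -10*N/11 (V(a, N) = (N*10)/(-11) = (10*N)*(-1/11) = -10*N/11)
X(x, b) = 9*x
-X(-379, V(7, O)) = -9*(-379) = -1*(-3411) = 3411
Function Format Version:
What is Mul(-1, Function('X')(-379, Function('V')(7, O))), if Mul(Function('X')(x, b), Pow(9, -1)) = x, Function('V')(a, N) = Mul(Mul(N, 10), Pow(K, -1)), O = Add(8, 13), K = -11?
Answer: 3411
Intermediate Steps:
O = 21
Function('V')(a, N) = Mul(Rational(-10, 11), N) (Function('V')(a, N) = Mul(Mul(N, 10), Pow(-11, -1)) = Mul(Mul(10, N), Rational(-1, 11)) = Mul(Rational(-10, 11), N))
Function('X')(x, b) = Mul(9, x)
Mul(-1, Function('X')(-379, Function('V')(7, O))) = Mul(-1, Mul(9, -379)) = Mul(-1, -3411) = 3411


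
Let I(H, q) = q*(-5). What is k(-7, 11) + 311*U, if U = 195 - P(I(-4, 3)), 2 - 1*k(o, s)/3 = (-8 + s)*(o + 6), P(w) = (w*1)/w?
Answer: 60349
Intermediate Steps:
I(H, q) = -5*q
P(w) = 1 (P(w) = w/w = 1)
k(o, s) = 6 - 3*(-8 + s)*(6 + o) (k(o, s) = 6 - 3*(-8 + s)*(o + 6) = 6 - 3*(-8 + s)*(6 + o))
U = 194 (U = 195 - 1*1 = 195 - 1 = 194)
k(-7, 11) + 311*U = (150 - 18*11 + 24*(-7) - 3*(-7)*11) + 311*194 = (150 - 198 - 168 + 231) + 60334 = 15 + 60334 = 60349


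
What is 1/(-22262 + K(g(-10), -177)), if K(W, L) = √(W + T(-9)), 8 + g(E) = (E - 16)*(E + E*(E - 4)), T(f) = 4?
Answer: -11131/247800014 - 3*I*√94/247800014 ≈ -4.4919e-5 - 1.1738e-7*I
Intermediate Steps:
g(E) = -8 + (-16 + E)*(E + E*(-4 + E)) (g(E) = -8 + (E - 16)*(E + E*(E - 4)) = -8 + (-16 + E)*(E + E*(-4 + E)))
K(W, L) = √(4 + W) (K(W, L) = √(W + 4) = √(4 + W))
1/(-22262 + K(g(-10), -177)) = 1/(-22262 + √(4 + (-8 + (-10)³ - 19*(-10)² + 48*(-10)))) = 1/(-22262 + √(4 + (-8 - 1000 - 19*100 - 480))) = 1/(-22262 + √(4 + (-8 - 1000 - 1900 - 480))) = 1/(-22262 + √(4 - 3388)) = 1/(-22262 + √(-3384)) = 1/(-22262 + 6*I*√94)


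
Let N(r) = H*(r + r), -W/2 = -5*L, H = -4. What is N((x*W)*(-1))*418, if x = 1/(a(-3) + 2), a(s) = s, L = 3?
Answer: -100320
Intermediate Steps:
x = -1 (x = 1/(-3 + 2) = 1/(-1) = -1)
W = 30 (W = -(-10)*3 = -2*(-15) = 30)
N(r) = -8*r (N(r) = -4*(r + r) = -8*r)
N((x*W)*(-1))*418 = -8*(-1*30)*(-1)*418 = -(-240)*(-1)*418 = -8*30*418 = -240*418 = -100320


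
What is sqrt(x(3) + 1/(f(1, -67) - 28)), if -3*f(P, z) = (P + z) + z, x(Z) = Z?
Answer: 5*sqrt(6)/7 ≈ 1.7496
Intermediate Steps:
f(P, z) = -2*z/3 - P/3 (f(P, z) = -((P + z) + z)/3 = -(P + 2*z)/3 = -2*z/3 - P/3)
sqrt(x(3) + 1/(f(1, -67) - 28)) = sqrt(3 + 1/((-2/3*(-67) - 1/3*1) - 28)) = sqrt(3 + 1/((134/3 - 1/3) - 28)) = sqrt(3 + 1/(133/3 - 28)) = sqrt(3 + 1/(49/3)) = sqrt(3 + 3/49) = sqrt(150/49) = 5*sqrt(6)/7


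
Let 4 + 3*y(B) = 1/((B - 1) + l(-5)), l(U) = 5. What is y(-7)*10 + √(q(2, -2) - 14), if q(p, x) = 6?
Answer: -130/9 + 2*I*√2 ≈ -14.444 + 2.8284*I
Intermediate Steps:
y(B) = -4/3 + 1/(3*(4 + B)) (y(B) = -4/3 + 1/(3*((B - 1) + 5)) = -4/3 + 1/(3*((-1 + B) + 5)) = -4/3 + 1/(3*(4 + B)))
y(-7)*10 + √(q(2, -2) - 14) = ((-15 - 4*(-7))/(3*(4 - 7)))*10 + √(6 - 14) = ((⅓)*(-15 + 28)/(-3))*10 + √(-8) = ((⅓)*(-⅓)*13)*10 + 2*I*√2 = -13/9*10 + 2*I*√2 = -130/9 + 2*I*√2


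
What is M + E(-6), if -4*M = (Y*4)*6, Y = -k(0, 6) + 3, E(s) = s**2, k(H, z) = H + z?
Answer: 54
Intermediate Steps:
Y = -3 (Y = -(0 + 6) + 3 = -1*6 + 3 = -6 + 3 = -3)
M = 18 (M = -(-3*4)*6/4 = -(-3)*6 = -1/4*(-72) = 18)
M + E(-6) = 18 + (-6)**2 = 18 + 36 = 54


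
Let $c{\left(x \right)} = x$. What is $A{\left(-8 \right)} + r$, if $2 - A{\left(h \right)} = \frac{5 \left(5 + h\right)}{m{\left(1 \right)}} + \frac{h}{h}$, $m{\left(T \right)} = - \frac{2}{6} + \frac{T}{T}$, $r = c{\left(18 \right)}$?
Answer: $\frac{83}{2} \approx 41.5$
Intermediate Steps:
$r = 18$
$m{\left(T \right)} = \frac{2}{3}$ ($m{\left(T \right)} = \left(-2\right) \frac{1}{6} + 1 = - \frac{1}{3} + 1 = \frac{2}{3}$)
$A{\left(h \right)} = - \frac{73}{2} - \frac{15 h}{2}$ ($A{\left(h \right)} = 2 - \left(\frac{5 \left(5 + h\right)}{\frac{2}{3}} + \frac{h}{h}\right) = 2 - \left(\left(25 + 5 h\right) \frac{3}{2} + 1\right) = 2 - \left(\left(\frac{75}{2} + \frac{15 h}{2}\right) + 1\right) = 2 - \left(\frac{77}{2} + \frac{15 h}{2}\right) = - \frac{73}{2} - \frac{15 h}{2}$)
$A{\left(-8 \right)} + r = \left(- \frac{73}{2} - -60\right) + 18 = \left(- \frac{73}{2} + 60\right) + 18 = \frac{47}{2} + 18 = \frac{83}{2}$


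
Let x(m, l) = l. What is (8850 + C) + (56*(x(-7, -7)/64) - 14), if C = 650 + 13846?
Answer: 186607/8 ≈ 23326.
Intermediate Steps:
C = 14496
(8850 + C) + (56*(x(-7, -7)/64) - 14) = (8850 + 14496) + (56*(-7/64) - 14) = 23346 + (56*(-7*1/64) - 14) = 23346 + (56*(-7/64) - 14) = 23346 + (-49/8 - 14) = 23346 - 161/8 = 186607/8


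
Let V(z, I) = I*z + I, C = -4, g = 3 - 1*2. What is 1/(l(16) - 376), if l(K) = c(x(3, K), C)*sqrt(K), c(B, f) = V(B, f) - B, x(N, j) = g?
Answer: -1/412 ≈ -0.0024272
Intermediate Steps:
g = 1 (g = 3 - 2 = 1)
x(N, j) = 1
V(z, I) = I + I*z
c(B, f) = -B + f*(1 + B) (c(B, f) = f*(1 + B) - B = -B + f*(1 + B))
l(K) = -9*sqrt(K) (l(K) = (-1*1 - 4*(1 + 1))*sqrt(K) = (-1 - 4*2)*sqrt(K) = (-1 - 8)*sqrt(K) = -9*sqrt(K))
1/(l(16) - 376) = 1/(-9*sqrt(16) - 376) = 1/(-9*4 - 376) = 1/(-36 - 376) = 1/(-412) = -1/412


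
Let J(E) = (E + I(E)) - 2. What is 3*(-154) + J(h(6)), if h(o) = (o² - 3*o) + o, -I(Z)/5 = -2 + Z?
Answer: -550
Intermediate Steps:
I(Z) = 10 - 5*Z (I(Z) = -5*(-2 + Z) = 10 - 5*Z)
h(o) = o² - 2*o
J(E) = 8 - 4*E (J(E) = (E + (10 - 5*E)) - 2 = (10 - 4*E) - 2 = 8 - 4*E)
3*(-154) + J(h(6)) = 3*(-154) + (8 - 24*(-2 + 6)) = -462 + (8 - 24*4) = -462 + (8 - 4*24) = -462 + (8 - 96) = -462 - 88 = -550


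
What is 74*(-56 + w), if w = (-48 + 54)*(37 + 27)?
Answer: 24272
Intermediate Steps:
w = 384 (w = 6*64 = 384)
74*(-56 + w) = 74*(-56 + 384) = 74*328 = 24272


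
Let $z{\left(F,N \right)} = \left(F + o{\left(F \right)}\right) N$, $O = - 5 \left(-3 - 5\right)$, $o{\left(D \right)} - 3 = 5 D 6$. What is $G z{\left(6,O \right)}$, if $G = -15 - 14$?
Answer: $-219240$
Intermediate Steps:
$o{\left(D \right)} = 3 + 30 D$ ($o{\left(D \right)} = 3 + 5 D 6 = 3 + 30 D$)
$O = 40$ ($O = \left(-5\right) \left(-8\right) = 40$)
$G = -29$ ($G = -15 - 14 = -29$)
$z{\left(F,N \right)} = N \left(3 + 31 F\right)$ ($z{\left(F,N \right)} = \left(F + \left(3 + 30 F\right)\right) N = \left(3 + 31 F\right) N = N \left(3 + 31 F\right)$)
$G z{\left(6,O \right)} = - 29 \cdot 40 \left(3 + 31 \cdot 6\right) = - 29 \cdot 40 \left(3 + 186\right) = - 29 \cdot 40 \cdot 189 = \left(-29\right) 7560 = -219240$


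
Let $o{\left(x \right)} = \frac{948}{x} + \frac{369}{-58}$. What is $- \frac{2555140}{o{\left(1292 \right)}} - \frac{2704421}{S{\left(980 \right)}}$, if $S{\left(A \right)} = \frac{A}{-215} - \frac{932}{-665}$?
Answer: $\frac{594038893215235}{453215544} \approx 1.3107 \cdot 10^{6}$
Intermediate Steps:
$S{\left(A \right)} = \frac{932}{665} - \frac{A}{215}$ ($S{\left(A \right)} = A \left(- \frac{1}{215}\right) - - \frac{932}{665} = - \frac{A}{215} + \frac{932}{665} = \frac{932}{665} - \frac{A}{215}$)
$o{\left(x \right)} = - \frac{369}{58} + \frac{948}{x}$ ($o{\left(x \right)} = \frac{948}{x} + 369 \left(- \frac{1}{58}\right) = \frac{948}{x} - \frac{369}{58} = - \frac{369}{58} + \frac{948}{x}$)
$- \frac{2555140}{o{\left(1292 \right)}} - \frac{2704421}{S{\left(980 \right)}} = - \frac{2555140}{- \frac{369}{58} + \frac{948}{1292}} - \frac{2704421}{\frac{932}{665} - \frac{196}{43}} = - \frac{2555140}{- \frac{369}{58} + 948 \cdot \frac{1}{1292}} - \frac{2704421}{\frac{932}{665} - \frac{196}{43}} = - \frac{2555140}{- \frac{369}{58} + \frac{237}{323}} - \frac{2704421}{- \frac{90264}{28595}} = - \frac{2555140}{- \frac{105441}{18734}} - - \frac{77332918495}{90264} = \left(-2555140\right) \left(- \frac{18734}{105441}\right) + \frac{77332918495}{90264} = \frac{6838284680}{15063} + \frac{77332918495}{90264} = \frac{594038893215235}{453215544}$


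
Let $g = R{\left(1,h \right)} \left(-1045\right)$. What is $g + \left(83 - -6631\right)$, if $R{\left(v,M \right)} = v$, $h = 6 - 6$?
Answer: $5669$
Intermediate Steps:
$h = 0$ ($h = 6 - 6 = 0$)
$g = -1045$ ($g = 1 \left(-1045\right) = -1045$)
$g + \left(83 - -6631\right) = -1045 + \left(83 - -6631\right) = -1045 + \left(83 + 6631\right) = -1045 + 6714 = 5669$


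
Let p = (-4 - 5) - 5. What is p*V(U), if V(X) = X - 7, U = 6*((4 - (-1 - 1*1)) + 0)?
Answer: -406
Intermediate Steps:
p = -14 (p = -9 - 5 = -14)
U = 36 (U = 6*((4 - (-1 - 1)) + 0) = 6*((4 - 1*(-2)) + 0) = 6*((4 + 2) + 0) = 6*(6 + 0) = 6*6 = 36)
V(X) = -7 + X
p*V(U) = -14*(-7 + 36) = -14*29 = -406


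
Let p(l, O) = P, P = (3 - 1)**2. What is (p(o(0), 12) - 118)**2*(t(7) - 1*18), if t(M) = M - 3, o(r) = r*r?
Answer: -181944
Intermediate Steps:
o(r) = r**2
t(M) = -3 + M
P = 4 (P = 2**2 = 4)
p(l, O) = 4
(p(o(0), 12) - 118)**2*(t(7) - 1*18) = (4 - 118)**2*((-3 + 7) - 1*18) = (-114)**2*(4 - 18) = 12996*(-14) = -181944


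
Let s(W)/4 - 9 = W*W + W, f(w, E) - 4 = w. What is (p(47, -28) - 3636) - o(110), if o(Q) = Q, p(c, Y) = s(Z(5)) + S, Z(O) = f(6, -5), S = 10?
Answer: -3260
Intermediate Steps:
f(w, E) = 4 + w
Z(O) = 10 (Z(O) = 4 + 6 = 10)
s(W) = 36 + 4*W + 4*W**2 (s(W) = 36 + 4*(W*W + W) = 36 + 4*(W**2 + W) = 36 + 4*(W + W**2) = 36 + (4*W + 4*W**2) = 36 + 4*W + 4*W**2)
p(c, Y) = 486 (p(c, Y) = (36 + 4*10 + 4*10**2) + 10 = (36 + 40 + 4*100) + 10 = (36 + 40 + 400) + 10 = 476 + 10 = 486)
(p(47, -28) - 3636) - o(110) = (486 - 3636) - 1*110 = -3150 - 110 = -3260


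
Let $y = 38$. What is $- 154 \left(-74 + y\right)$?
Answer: $5544$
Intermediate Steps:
$- 154 \left(-74 + y\right) = - 154 \left(-74 + 38\right) = \left(-154\right) \left(-36\right) = 5544$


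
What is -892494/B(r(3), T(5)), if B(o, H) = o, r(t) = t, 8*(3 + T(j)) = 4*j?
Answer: -297498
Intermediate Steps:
T(j) = -3 + j/2 (T(j) = -3 + (4*j)/8 = -3 + j/2)
-892494/B(r(3), T(5)) = -892494/3 = -892494*1/3 = -297498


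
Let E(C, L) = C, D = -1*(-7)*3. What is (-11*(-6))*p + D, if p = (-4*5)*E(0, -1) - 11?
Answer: -705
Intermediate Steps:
D = 21 (D = 7*3 = 21)
p = -11 (p = -4*5*0 - 11 = -20*0 - 11 = 0 - 11 = -11)
(-11*(-6))*p + D = -11*(-6)*(-11) + 21 = 66*(-11) + 21 = -726 + 21 = -705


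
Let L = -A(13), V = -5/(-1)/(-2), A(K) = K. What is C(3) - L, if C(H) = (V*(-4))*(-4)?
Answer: -27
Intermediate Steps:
V = -5/2 (V = -5*(-1)*(-½) = 5*(-½) = -5/2 ≈ -2.5000)
L = -13 (L = -1*13 = -13)
C(H) = -40 (C(H) = -5/2*(-4)*(-4) = 10*(-4) = -40)
C(3) - L = -40 - 1*(-13) = -40 + 13 = -27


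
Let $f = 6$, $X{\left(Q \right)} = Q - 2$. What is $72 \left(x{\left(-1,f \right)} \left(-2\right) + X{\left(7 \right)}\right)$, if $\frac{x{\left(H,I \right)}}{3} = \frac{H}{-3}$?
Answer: $216$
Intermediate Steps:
$X{\left(Q \right)} = -2 + Q$ ($X{\left(Q \right)} = Q - 2 = -2 + Q$)
$x{\left(H,I \right)} = - H$ ($x{\left(H,I \right)} = 3 \frac{H}{-3} = 3 H \left(- \frac{1}{3}\right) = 3 \left(- \frac{H}{3}\right) = - H$)
$72 \left(x{\left(-1,f \right)} \left(-2\right) + X{\left(7 \right)}\right) = 72 \left(\left(-1\right) \left(-1\right) \left(-2\right) + \left(-2 + 7\right)\right) = 72 \left(1 \left(-2\right) + 5\right) = 72 \left(-2 + 5\right) = 72 \cdot 3 = 216$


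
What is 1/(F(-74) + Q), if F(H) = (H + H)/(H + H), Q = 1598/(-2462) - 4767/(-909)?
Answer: 372993/2086955 ≈ 0.17873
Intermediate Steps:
Q = 1713962/372993 (Q = 1598*(-1/2462) - 4767*(-1/909) = -799/1231 + 1589/303 = 1713962/372993 ≈ 4.5952)
F(H) = 1 (F(H) = (2*H)/((2*H)) = (2*H)*(1/(2*H)) = 1)
1/(F(-74) + Q) = 1/(1 + 1713962/372993) = 1/(2086955/372993) = 372993/2086955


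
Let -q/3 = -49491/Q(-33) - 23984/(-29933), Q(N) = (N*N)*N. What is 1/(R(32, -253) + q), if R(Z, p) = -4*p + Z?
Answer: 39840823/41333449533 ≈ 0.00096389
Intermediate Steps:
Q(N) = N³ (Q(N) = N²*N = N³)
R(Z, p) = Z - 4*p
q = -260369679/39840823 (q = -3*(-49491/((-33)³) - 23984/(-29933)) = -3*(-49491/(-35937) - 23984*(-1/29933)) = -3*(-49491*(-1/35937) + 23984/29933) = -3*(1833/1331 + 23984/29933) = -3*86789893/39840823 = -260369679/39840823 ≈ -6.5352)
1/(R(32, -253) + q) = 1/((32 - 4*(-253)) - 260369679/39840823) = 1/((32 + 1012) - 260369679/39840823) = 1/(1044 - 260369679/39840823) = 1/(41333449533/39840823) = 39840823/41333449533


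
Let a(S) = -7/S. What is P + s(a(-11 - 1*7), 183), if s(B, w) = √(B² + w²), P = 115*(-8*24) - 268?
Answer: -22348 + √10850485/18 ≈ -22165.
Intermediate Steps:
P = -22348 (P = 115*(-192) - 268 = -22080 - 268 = -22348)
P + s(a(-11 - 1*7), 183) = -22348 + √((-7/(-11 - 1*7))² + 183²) = -22348 + √((-7/(-11 - 7))² + 33489) = -22348 + √((-7/(-18))² + 33489) = -22348 + √((-7*(-1/18))² + 33489) = -22348 + √((7/18)² + 33489) = -22348 + √(49/324 + 33489) = -22348 + √(10850485/324) = -22348 + √10850485/18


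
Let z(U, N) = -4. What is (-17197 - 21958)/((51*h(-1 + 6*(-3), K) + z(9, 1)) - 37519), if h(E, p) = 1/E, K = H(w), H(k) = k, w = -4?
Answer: 743945/712988 ≈ 1.0434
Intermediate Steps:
K = -4
(-17197 - 21958)/((51*h(-1 + 6*(-3), K) + z(9, 1)) - 37519) = (-17197 - 21958)/((51/(-1 + 6*(-3)) - 4) - 37519) = -39155/((51/(-1 - 18) - 4) - 37519) = -39155/((51/(-19) - 4) - 37519) = -39155/((51*(-1/19) - 4) - 37519) = -39155/((-51/19 - 4) - 37519) = -39155/(-127/19 - 37519) = -39155/(-712988/19) = -39155*(-19/712988) = 743945/712988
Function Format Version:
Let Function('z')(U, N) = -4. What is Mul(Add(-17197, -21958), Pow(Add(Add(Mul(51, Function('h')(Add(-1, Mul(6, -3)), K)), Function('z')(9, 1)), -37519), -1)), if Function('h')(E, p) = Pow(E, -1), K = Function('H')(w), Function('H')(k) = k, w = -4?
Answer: Rational(743945, 712988) ≈ 1.0434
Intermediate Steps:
K = -4
Mul(Add(-17197, -21958), Pow(Add(Add(Mul(51, Function('h')(Add(-1, Mul(6, -3)), K)), Function('z')(9, 1)), -37519), -1)) = Mul(Add(-17197, -21958), Pow(Add(Add(Mul(51, Pow(Add(-1, Mul(6, -3)), -1)), -4), -37519), -1)) = Mul(-39155, Pow(Add(Add(Mul(51, Pow(Add(-1, -18), -1)), -4), -37519), -1)) = Mul(-39155, Pow(Add(Add(Mul(51, Pow(-19, -1)), -4), -37519), -1)) = Mul(-39155, Pow(Add(Add(Mul(51, Rational(-1, 19)), -4), -37519), -1)) = Mul(-39155, Pow(Add(Add(Rational(-51, 19), -4), -37519), -1)) = Mul(-39155, Pow(Add(Rational(-127, 19), -37519), -1)) = Mul(-39155, Pow(Rational(-712988, 19), -1)) = Mul(-39155, Rational(-19, 712988)) = Rational(743945, 712988)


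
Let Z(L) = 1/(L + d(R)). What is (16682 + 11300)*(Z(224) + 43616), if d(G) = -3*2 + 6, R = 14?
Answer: 136691860135/112 ≈ 1.2205e+9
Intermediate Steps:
d(G) = 0 (d(G) = -6 + 6 = 0)
Z(L) = 1/L (Z(L) = 1/(L + 0) = 1/L)
(16682 + 11300)*(Z(224) + 43616) = (16682 + 11300)*(1/224 + 43616) = 27982*(1/224 + 43616) = 27982*(9769985/224) = 136691860135/112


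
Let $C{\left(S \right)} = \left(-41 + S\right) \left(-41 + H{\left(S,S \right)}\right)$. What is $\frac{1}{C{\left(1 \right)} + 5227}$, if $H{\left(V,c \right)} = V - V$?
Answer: $\frac{1}{6867} \approx 0.00014562$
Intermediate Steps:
$H{\left(V,c \right)} = 0$
$C{\left(S \right)} = 1681 - 41 S$ ($C{\left(S \right)} = \left(-41 + S\right) \left(-41 + 0\right) = \left(-41 + S\right) \left(-41\right) = 1681 - 41 S$)
$\frac{1}{C{\left(1 \right)} + 5227} = \frac{1}{\left(1681 - 41\right) + 5227} = \frac{1}{1640 + 5227} = \frac{1}{6867}$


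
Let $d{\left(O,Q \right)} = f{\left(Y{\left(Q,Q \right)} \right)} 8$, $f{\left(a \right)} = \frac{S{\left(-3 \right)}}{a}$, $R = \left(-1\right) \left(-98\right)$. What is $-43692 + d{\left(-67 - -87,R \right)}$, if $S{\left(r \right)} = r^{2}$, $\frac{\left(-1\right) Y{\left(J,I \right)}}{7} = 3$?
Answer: $- \frac{305868}{7} \approx -43695.0$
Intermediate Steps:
$Y{\left(J,I \right)} = -21$ ($Y{\left(J,I \right)} = \left(-7\right) 3 = -21$)
$R = 98$
$f{\left(a \right)} = \frac{9}{a}$ ($f{\left(a \right)} = \frac{\left(-3\right)^{2}}{a} = \frac{9}{a}$)
$d{\left(O,Q \right)} = - \frac{24}{7}$ ($d{\left(O,Q \right)} = \frac{9}{-21} \cdot 8 = 9 \left(- \frac{1}{21}\right) 8 = \left(- \frac{3}{7}\right) 8 = - \frac{24}{7}$)
$-43692 + d{\left(-67 - -87,R \right)} = -43692 - \frac{24}{7} = - \frac{305868}{7}$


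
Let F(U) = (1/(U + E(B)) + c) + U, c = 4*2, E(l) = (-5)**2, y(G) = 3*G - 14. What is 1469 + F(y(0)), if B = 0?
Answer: 16094/11 ≈ 1463.1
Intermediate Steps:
y(G) = -14 + 3*G
E(l) = 25
c = 8
F(U) = 8 + U + 1/(25 + U) (F(U) = (1/(U + 25) + 8) + U = (1/(25 + U) + 8) + U = (8 + 1/(25 + U)) + U = 8 + U + 1/(25 + U))
1469 + F(y(0)) = 1469 + (201 + (-14 + 3*0)**2 + 33*(-14 + 3*0))/(25 + (-14 + 3*0)) = 1469 + (201 + (-14 + 0)**2 + 33*(-14 + 0))/(25 + (-14 + 0)) = 1469 + (201 + (-14)**2 + 33*(-14))/(25 - 14) = 1469 + (201 + 196 - 462)/11 = 1469 + (1/11)*(-65) = 1469 - 65/11 = 16094/11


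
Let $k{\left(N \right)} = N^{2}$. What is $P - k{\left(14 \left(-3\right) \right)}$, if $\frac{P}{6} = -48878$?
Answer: $-295032$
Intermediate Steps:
$P = -293268$ ($P = 6 \left(-48878\right) = -293268$)
$P - k{\left(14 \left(-3\right) \right)} = -293268 - \left(14 \left(-3\right)\right)^{2} = -293268 - \left(-42\right)^{2} = -293268 - 1764 = -295032$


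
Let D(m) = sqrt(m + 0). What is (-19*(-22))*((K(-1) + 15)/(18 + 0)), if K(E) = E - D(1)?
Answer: 2717/9 ≈ 301.89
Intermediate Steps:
D(m) = sqrt(m)
K(E) = -1 + E (K(E) = E - sqrt(1) = E - 1*1 = E - 1 = -1 + E)
(-19*(-22))*((K(-1) + 15)/(18 + 0)) = (-19*(-22))*(((-1 - 1) + 15)/(18 + 0)) = 418*((-2 + 15)/18) = 418*(13*(1/18)) = 418*(13/18) = 2717/9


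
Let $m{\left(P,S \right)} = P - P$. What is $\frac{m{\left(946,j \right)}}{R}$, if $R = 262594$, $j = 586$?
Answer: $0$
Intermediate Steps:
$m{\left(P,S \right)} = 0$
$\frac{m{\left(946,j \right)}}{R} = \frac{0}{262594} = 0 \cdot \frac{1}{262594} = 0$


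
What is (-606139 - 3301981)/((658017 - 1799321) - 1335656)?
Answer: 97703/61924 ≈ 1.5778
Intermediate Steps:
(-606139 - 3301981)/((658017 - 1799321) - 1335656) = -3908120/(-1141304 - 1335656) = -3908120/(-2476960) = -3908120*(-1/2476960) = 97703/61924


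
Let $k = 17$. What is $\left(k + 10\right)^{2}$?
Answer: $729$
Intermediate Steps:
$\left(k + 10\right)^{2} = \left(17 + 10\right)^{2} = 27^{2} = 729$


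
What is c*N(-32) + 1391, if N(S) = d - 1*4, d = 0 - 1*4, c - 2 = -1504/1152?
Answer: 12469/9 ≈ 1385.4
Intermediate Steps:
c = 25/36 (c = 2 - 1504/1152 = 2 - 1504*1/1152 = 2 - 47/36 = 25/36 ≈ 0.69444)
d = -4 (d = 0 - 4 = -4)
N(S) = -8 (N(S) = -4 - 1*4 = -4 - 4 = -8)
c*N(-32) + 1391 = (25/36)*(-8) + 1391 = -50/9 + 1391 = 12469/9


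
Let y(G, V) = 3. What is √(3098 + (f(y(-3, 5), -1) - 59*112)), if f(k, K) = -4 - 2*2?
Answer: I*√3518 ≈ 59.313*I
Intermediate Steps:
f(k, K) = -8 (f(k, K) = -4 - 1*4 = -4 - 4 = -8)
√(3098 + (f(y(-3, 5), -1) - 59*112)) = √(3098 + (-8 - 59*112)) = √(3098 + (-8 - 6608)) = √(3098 - 6616) = √(-3518) = I*√3518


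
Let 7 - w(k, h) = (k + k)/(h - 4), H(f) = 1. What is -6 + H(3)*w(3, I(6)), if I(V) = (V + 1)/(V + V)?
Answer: 113/41 ≈ 2.7561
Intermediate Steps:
I(V) = (1 + V)/(2*V) (I(V) = (1 + V)/((2*V)) = (1 + V)*(1/(2*V)) = (1 + V)/(2*V))
w(k, h) = 7 - 2*k/(-4 + h) (w(k, h) = 7 - (k + k)/(h - 4) = 7 - 2*k/(-4 + h))
-6 + H(3)*w(3, I(6)) = -6 + 1*((-28 - 2*3 + 7*((1/2)*(1 + 6)/6))/(-4 + (1/2)*(1 + 6)/6)) = -6 + 1*((-28 - 6 + 7*((1/2)*(1/6)*7))/(-4 + (1/2)*(1/6)*7)) = -6 + 1*((-28 - 6 + 7*(7/12))/(-4 + 7/12)) = -6 + 1*((-28 - 6 + 49/12)/(-41/12)) = -6 + 1*(-12/41*(-359/12)) = -6 + 1*(359/41) = -6 + 359/41 = 113/41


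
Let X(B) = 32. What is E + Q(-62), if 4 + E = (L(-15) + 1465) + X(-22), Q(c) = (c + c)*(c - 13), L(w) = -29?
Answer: 10764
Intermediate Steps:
Q(c) = 2*c*(-13 + c) (Q(c) = (2*c)*(-13 + c) = 2*c*(-13 + c))
E = 1464 (E = -4 + ((-29 + 1465) + 32) = -4 + (1436 + 32) = -4 + 1468 = 1464)
E + Q(-62) = 1464 + 2*(-62)*(-13 - 62) = 1464 + 2*(-62)*(-75) = 1464 + 9300 = 10764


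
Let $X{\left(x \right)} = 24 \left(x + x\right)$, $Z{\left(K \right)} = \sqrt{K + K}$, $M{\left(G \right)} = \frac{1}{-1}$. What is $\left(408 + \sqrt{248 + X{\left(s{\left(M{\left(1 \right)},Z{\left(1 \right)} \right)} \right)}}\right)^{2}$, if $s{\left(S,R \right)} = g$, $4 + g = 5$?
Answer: $166760 + 1632 \sqrt{74} \approx 1.808 \cdot 10^{5}$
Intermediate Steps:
$M{\left(G \right)} = -1$
$g = 1$ ($g = -4 + 5 = 1$)
$Z{\left(K \right)} = \sqrt{2} \sqrt{K}$ ($Z{\left(K \right)} = \sqrt{2 K} = \sqrt{2} \sqrt{K}$)
$s{\left(S,R \right)} = 1$
$X{\left(x \right)} = 48 x$ ($X{\left(x \right)} = 24 \cdot 2 x = 48 x$)
$\left(408 + \sqrt{248 + X{\left(s{\left(M{\left(1 \right)},Z{\left(1 \right)} \right)} \right)}}\right)^{2} = \left(408 + \sqrt{248 + 48 \cdot 1}\right)^{2} = \left(408 + \sqrt{248 + 48}\right)^{2} = \left(408 + \sqrt{296}\right)^{2} = \left(408 + 2 \sqrt{74}\right)^{2}$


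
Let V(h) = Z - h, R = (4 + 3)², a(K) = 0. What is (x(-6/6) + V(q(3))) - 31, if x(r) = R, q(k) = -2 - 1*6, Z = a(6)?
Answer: 26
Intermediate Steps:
Z = 0
q(k) = -8 (q(k) = -2 - 6 = -8)
R = 49 (R = 7² = 49)
x(r) = 49
V(h) = -h (V(h) = 0 - h = -h)
(x(-6/6) + V(q(3))) - 31 = (49 - 1*(-8)) - 31 = (49 + 8) - 31 = 57 - 31 = 26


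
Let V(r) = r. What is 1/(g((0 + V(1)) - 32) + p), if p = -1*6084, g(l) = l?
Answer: -1/6115 ≈ -0.00016353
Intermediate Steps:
p = -6084
1/(g((0 + V(1)) - 32) + p) = 1/(((0 + 1) - 32) - 6084) = 1/((1 - 32) - 6084) = 1/(-31 - 6084) = 1/(-6115) = -1/6115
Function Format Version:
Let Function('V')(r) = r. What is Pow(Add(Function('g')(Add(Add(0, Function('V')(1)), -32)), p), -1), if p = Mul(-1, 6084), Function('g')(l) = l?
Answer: Rational(-1, 6115) ≈ -0.00016353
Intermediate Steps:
p = -6084
Pow(Add(Function('g')(Add(Add(0, Function('V')(1)), -32)), p), -1) = Pow(Add(Add(Add(0, 1), -32), -6084), -1) = Pow(Add(Add(1, -32), -6084), -1) = Pow(Add(-31, -6084), -1) = Pow(-6115, -1) = Rational(-1, 6115)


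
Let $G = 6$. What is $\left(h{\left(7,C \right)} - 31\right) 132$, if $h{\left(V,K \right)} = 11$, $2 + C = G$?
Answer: $-2640$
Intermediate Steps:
$C = 4$ ($C = -2 + 6 = 4$)
$\left(h{\left(7,C \right)} - 31\right) 132 = \left(11 - 31\right) 132 = \left(-20\right) 132 = -2640$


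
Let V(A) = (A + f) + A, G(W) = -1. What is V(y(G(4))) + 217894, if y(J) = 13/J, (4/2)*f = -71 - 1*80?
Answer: 435585/2 ≈ 2.1779e+5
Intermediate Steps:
f = -151/2 (f = (-71 - 1*80)/2 = (-71 - 80)/2 = (½)*(-151) = -151/2 ≈ -75.500)
V(A) = -151/2 + 2*A (V(A) = (A - 151/2) + A = (-151/2 + A) + A = -151/2 + 2*A)
V(y(G(4))) + 217894 = (-151/2 + 2*(13/(-1))) + 217894 = (-151/2 + 2*(13*(-1))) + 217894 = (-151/2 + 2*(-13)) + 217894 = (-151/2 - 26) + 217894 = -203/2 + 217894 = 435585/2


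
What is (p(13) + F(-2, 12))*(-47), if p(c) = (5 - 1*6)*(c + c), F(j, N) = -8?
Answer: 1598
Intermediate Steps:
p(c) = -2*c (p(c) = (5 - 6)*(2*c) = -2*c)
(p(13) + F(-2, 12))*(-47) = (-2*13 - 8)*(-47) = (-26 - 8)*(-47) = -34*(-47) = 1598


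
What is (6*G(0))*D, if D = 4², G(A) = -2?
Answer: -192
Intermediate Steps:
D = 16
(6*G(0))*D = (6*(-2))*16 = -12*16 = -192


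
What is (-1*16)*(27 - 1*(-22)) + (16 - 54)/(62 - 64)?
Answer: -765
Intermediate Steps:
(-1*16)*(27 - 1*(-22)) + (16 - 54)/(62 - 64) = -16*(27 + 22) - 38/(-2) = -16*49 - 38*(-½) = -784 + 19 = -765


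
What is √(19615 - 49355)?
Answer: 2*I*√7435 ≈ 172.45*I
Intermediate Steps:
√(19615 - 49355) = √(-29740) = 2*I*√7435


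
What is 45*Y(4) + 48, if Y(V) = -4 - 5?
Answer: -357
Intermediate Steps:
Y(V) = -9
45*Y(4) + 48 = 45*(-9) + 48 = -405 + 48 = -357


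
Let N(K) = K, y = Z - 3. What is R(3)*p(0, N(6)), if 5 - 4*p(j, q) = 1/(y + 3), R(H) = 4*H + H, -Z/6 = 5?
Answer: 151/8 ≈ 18.875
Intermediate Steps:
Z = -30 (Z = -6*5 = -30)
y = -33 (y = -30 - 3 = -33)
R(H) = 5*H
p(j, q) = 151/120 (p(j, q) = 5/4 - 1/(4*(-33 + 3)) = 5/4 - 1/4/(-30) = 5/4 - 1/4*(-1/30) = 5/4 + 1/120 = 151/120)
R(3)*p(0, N(6)) = (5*3)*(151/120) = 15*(151/120) = 151/8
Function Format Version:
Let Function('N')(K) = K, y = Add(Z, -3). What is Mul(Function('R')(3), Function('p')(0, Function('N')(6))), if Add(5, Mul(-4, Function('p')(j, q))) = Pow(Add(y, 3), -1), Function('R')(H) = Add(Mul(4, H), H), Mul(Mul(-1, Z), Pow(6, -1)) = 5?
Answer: Rational(151, 8) ≈ 18.875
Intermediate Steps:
Z = -30 (Z = Mul(-6, 5) = -30)
y = -33 (y = Add(-30, -3) = -33)
Function('R')(H) = Mul(5, H)
Function('p')(j, q) = Rational(151, 120) (Function('p')(j, q) = Add(Rational(5, 4), Mul(Rational(-1, 4), Pow(Add(-33, 3), -1))) = Add(Rational(5, 4), Mul(Rational(-1, 4), Pow(-30, -1))) = Add(Rational(5, 4), Mul(Rational(-1, 4), Rational(-1, 30))) = Add(Rational(5, 4), Rational(1, 120)) = Rational(151, 120))
Mul(Function('R')(3), Function('p')(0, Function('N')(6))) = Mul(Mul(5, 3), Rational(151, 120)) = Mul(15, Rational(151, 120)) = Rational(151, 8)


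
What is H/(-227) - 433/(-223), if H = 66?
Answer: 83573/50621 ≈ 1.6510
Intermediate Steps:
H/(-227) - 433/(-223) = 66/(-227) - 433/(-223) = 66*(-1/227) - 433*(-1/223) = -66/227 + 433/223 = 83573/50621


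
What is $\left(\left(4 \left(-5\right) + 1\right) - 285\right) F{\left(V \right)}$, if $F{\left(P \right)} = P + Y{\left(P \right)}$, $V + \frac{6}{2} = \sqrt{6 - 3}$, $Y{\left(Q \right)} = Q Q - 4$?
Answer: $-1520 + 1520 \sqrt{3} \approx 1112.7$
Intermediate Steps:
$Y{\left(Q \right)} = -4 + Q^{2}$ ($Y{\left(Q \right)} = Q^{2} - 4 = -4 + Q^{2}$)
$V = -3 + \sqrt{3}$ ($V = -3 + \sqrt{6 - 3} = -3 + \sqrt{3} \approx -1.268$)
$F{\left(P \right)} = -4 + P + P^{2}$ ($F{\left(P \right)} = P + \left(-4 + P^{2}\right) = -4 + P + P^{2}$)
$\left(\left(4 \left(-5\right) + 1\right) - 285\right) F{\left(V \right)} = \left(\left(4 \left(-5\right) + 1\right) - 285\right) \left(-4 - \left(3 - \sqrt{3}\right) + \left(-3 + \sqrt{3}\right)^{2}\right) = \left(\left(-20 + 1\right) - 285\right) \left(-7 + \sqrt{3} + \left(-3 + \sqrt{3}\right)^{2}\right) = \left(-19 - 285\right) \left(-7 + \sqrt{3} + \left(-3 + \sqrt{3}\right)^{2}\right) = - 304 \left(-7 + \sqrt{3} + \left(-3 + \sqrt{3}\right)^{2}\right) = 2128 - 304 \sqrt{3} - 304 \left(-3 + \sqrt{3}\right)^{2}$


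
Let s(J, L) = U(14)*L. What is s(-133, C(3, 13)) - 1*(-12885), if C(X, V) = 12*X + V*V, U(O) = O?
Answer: 15755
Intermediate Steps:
C(X, V) = V² + 12*X (C(X, V) = 12*X + V² = V² + 12*X)
s(J, L) = 14*L
s(-133, C(3, 13)) - 1*(-12885) = 14*(13² + 12*3) - 1*(-12885) = 14*(169 + 36) + 12885 = 14*205 + 12885 = 2870 + 12885 = 15755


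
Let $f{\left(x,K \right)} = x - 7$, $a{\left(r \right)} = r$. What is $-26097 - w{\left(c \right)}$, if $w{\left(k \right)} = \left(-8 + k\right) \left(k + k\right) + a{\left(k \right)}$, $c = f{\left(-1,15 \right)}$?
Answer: $-26345$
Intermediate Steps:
$f{\left(x,K \right)} = -7 + x$
$c = -8$ ($c = -7 - 1 = -8$)
$w{\left(k \right)} = k + 2 k \left(-8 + k\right)$ ($w{\left(k \right)} = \left(-8 + k\right) \left(k + k\right) + k = \left(-8 + k\right) 2 k + k = 2 k \left(-8 + k\right) + k = k + 2 k \left(-8 + k\right)$)
$-26097 - w{\left(c \right)} = -26097 - - 8 \left(-15 + 2 \left(-8\right)\right) = -26097 - - 8 \left(-15 - 16\right) = -26097 - \left(-8\right) \left(-31\right) = -26097 - 248 = -26345$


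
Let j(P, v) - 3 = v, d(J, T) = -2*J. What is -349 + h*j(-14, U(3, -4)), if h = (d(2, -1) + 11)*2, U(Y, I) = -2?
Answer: -335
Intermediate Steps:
j(P, v) = 3 + v
h = 14 (h = (-2*2 + 11)*2 = (-4 + 11)*2 = 7*2 = 14)
-349 + h*j(-14, U(3, -4)) = -349 + 14*(3 - 2) = -349 + 14*1 = -349 + 14 = -335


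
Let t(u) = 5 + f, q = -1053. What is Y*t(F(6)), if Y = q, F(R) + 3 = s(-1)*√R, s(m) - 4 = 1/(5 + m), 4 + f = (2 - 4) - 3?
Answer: 4212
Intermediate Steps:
f = -9 (f = -4 + ((2 - 4) - 3) = -4 + (-2 - 3) = -4 - 5 = -9)
s(m) = 4 + 1/(5 + m)
F(R) = -3 + 17*√R/4 (F(R) = -3 + ((21 + 4*(-1))/(5 - 1))*√R = -3 + ((21 - 4)/4)*√R = -3 + ((¼)*17)*√R = -3 + 17*√R/4)
t(u) = -4 (t(u) = 5 - 9 = -4)
Y = -1053
Y*t(F(6)) = -1053*(-4) = 4212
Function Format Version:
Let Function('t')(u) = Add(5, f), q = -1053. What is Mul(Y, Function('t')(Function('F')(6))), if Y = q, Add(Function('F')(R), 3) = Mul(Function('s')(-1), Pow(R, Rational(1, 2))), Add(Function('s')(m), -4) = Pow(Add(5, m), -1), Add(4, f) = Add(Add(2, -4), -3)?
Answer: 4212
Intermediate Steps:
f = -9 (f = Add(-4, Add(Add(2, -4), -3)) = Add(-4, Add(-2, -3)) = Add(-4, -5) = -9)
Function('s')(m) = Add(4, Pow(Add(5, m), -1))
Function('F')(R) = Add(-3, Mul(Rational(17, 4), Pow(R, Rational(1, 2)))) (Function('F')(R) = Add(-3, Mul(Mul(Pow(Add(5, -1), -1), Add(21, Mul(4, -1))), Pow(R, Rational(1, 2)))) = Add(-3, Mul(Mul(Pow(4, -1), Add(21, -4)), Pow(R, Rational(1, 2)))) = Add(-3, Mul(Mul(Rational(1, 4), 17), Pow(R, Rational(1, 2)))) = Add(-3, Mul(Rational(17, 4), Pow(R, Rational(1, 2)))))
Function('t')(u) = -4 (Function('t')(u) = Add(5, -9) = -4)
Y = -1053
Mul(Y, Function('t')(Function('F')(6))) = Mul(-1053, -4) = 4212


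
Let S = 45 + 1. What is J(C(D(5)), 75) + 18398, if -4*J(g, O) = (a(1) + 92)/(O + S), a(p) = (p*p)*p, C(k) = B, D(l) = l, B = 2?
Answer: 8904539/484 ≈ 18398.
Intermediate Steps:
S = 46
C(k) = 2
a(p) = p³ (a(p) = p²*p = p³)
J(g, O) = -93/(4*(46 + O)) (J(g, O) = -(1³ + 92)/(4*(O + 46)) = -(1 + 92)/(4*(46 + O)) = -93/(4*(46 + O)))
J(C(D(5)), 75) + 18398 = -93/(184 + 4*75) + 18398 = -93/(184 + 300) + 18398 = -93/484 + 18398 = 8904539/484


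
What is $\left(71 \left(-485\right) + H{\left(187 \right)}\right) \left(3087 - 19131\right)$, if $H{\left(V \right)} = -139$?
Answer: $554705256$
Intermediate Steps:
$\left(71 \left(-485\right) + H{\left(187 \right)}\right) \left(3087 - 19131\right) = \left(71 \left(-485\right) - 139\right) \left(3087 - 19131\right) = \left(-34435 - 139\right) \left(-16044\right) = \left(-34574\right) \left(-16044\right) = 554705256$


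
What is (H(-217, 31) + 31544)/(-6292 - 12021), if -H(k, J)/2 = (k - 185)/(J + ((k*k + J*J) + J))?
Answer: -379411433/220268764 ≈ -1.7225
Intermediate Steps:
H(k, J) = -2*(-185 + k)/(J² + k² + 2*J) (H(k, J) = -2*(k - 185)/(J + ((k*k + J*J) + J)) = -2*(-185 + k)/(J + ((k² + J²) + J)) = -2*(-185 + k)/(J + ((J² + k²) + J)) = -2*(-185 + k)/(J + (J + J² + k²)) = -2*(-185 + k)/(J² + k² + 2*J))
(H(-217, 31) + 31544)/(-6292 - 12021) = (2*(185 - 1*(-217))/(31² + (-217)² + 2*31) + 31544)/(-6292 - 12021) = (2*(185 + 217)/(961 + 47089 + 62) + 31544)/(-18313) = (2*402/48112 + 31544)*(-1/18313) = (2*(1/48112)*402 + 31544)*(-1/18313) = (201/12028 + 31544)*(-1/18313) = (379411433/12028)*(-1/18313) = -379411433/220268764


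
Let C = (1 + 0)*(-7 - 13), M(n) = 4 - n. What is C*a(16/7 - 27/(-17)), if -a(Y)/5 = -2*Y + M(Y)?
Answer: -90700/119 ≈ -762.18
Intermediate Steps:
a(Y) = -20 + 15*Y (a(Y) = -5*(-2*Y + (4 - Y)) = -5*(4 - 3*Y) = -20 + 15*Y)
C = -20 (C = 1*(-20) = -20)
C*a(16/7 - 27/(-17)) = -20*(-20 + 15*(16/7 - 27/(-17))) = -20*(-20 + 15*(16*(⅐) - 27*(-1/17))) = -20*(-20 + 15*(16/7 + 27/17)) = -20*(-20 + 15*(461/119)) = -20*(-20 + 6915/119) = -20*4535/119 = -90700/119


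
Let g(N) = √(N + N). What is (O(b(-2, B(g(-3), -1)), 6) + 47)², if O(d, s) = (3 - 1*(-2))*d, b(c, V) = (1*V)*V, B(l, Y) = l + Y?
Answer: -116 - 440*I*√6 ≈ -116.0 - 1077.8*I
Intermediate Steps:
g(N) = √2*√N (g(N) = √(2*N) = √2*√N)
B(l, Y) = Y + l
b(c, V) = V² (b(c, V) = V*V = V²)
O(d, s) = 5*d (O(d, s) = (3 + 2)*d = 5*d)
(O(b(-2, B(g(-3), -1)), 6) + 47)² = (5*(-1 + √2*√(-3))² + 47)² = (5*(-1 + √2*(I*√3))² + 47)² = (5*(-1 + I*√6)² + 47)² = (47 + 5*(-1 + I*√6)²)²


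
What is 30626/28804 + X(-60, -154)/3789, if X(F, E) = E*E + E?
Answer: 44151209/6063242 ≈ 7.2818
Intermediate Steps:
X(F, E) = E + E**2 (X(F, E) = E**2 + E = E + E**2)
30626/28804 + X(-60, -154)/3789 = 30626/28804 - 154*(1 - 154)/3789 = 30626*(1/28804) - 154*(-153)*(1/3789) = 15313/14402 + 23562*(1/3789) = 15313/14402 + 2618/421 = 44151209/6063242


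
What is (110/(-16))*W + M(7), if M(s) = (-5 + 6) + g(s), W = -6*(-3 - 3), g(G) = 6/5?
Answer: -2453/10 ≈ -245.30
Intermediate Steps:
g(G) = 6/5 (g(G) = 6*(⅕) = 6/5)
W = 36 (W = -6*(-6) = -2*(-18) = 36)
M(s) = 11/5 (M(s) = (-5 + 6) + 6/5 = 1 + 6/5 = 11/5)
(110/(-16))*W + M(7) = (110/(-16))*36 + 11/5 = (110*(-1/16))*36 + 11/5 = -55/8*36 + 11/5 = -495/2 + 11/5 = -2453/10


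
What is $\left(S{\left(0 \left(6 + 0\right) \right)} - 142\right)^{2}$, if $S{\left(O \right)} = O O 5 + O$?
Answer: $20164$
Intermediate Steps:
$S{\left(O \right)} = O + 5 O^{2}$ ($S{\left(O \right)} = O 5 O + O = 5 O^{2} + O = O + 5 O^{2}$)
$\left(S{\left(0 \left(6 + 0\right) \right)} - 142\right)^{2} = \left(0 \left(6 + 0\right) \left(1 + 5 \cdot 0 \left(6 + 0\right)\right) - 142\right)^{2} = \left(0 \cdot 6 \left(1 + 5 \cdot 0 \cdot 6\right) - 142\right)^{2} = \left(0 \left(1 + 5 \cdot 0\right) - 142\right)^{2} = \left(0 \left(1 + 0\right) - 142\right)^{2} = \left(0 \cdot 1 - 142\right)^{2} = \left(0 - 142\right)^{2} = \left(-142\right)^{2} = 20164$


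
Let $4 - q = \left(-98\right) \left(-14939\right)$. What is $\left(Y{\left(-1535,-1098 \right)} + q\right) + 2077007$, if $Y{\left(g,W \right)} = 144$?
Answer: $613133$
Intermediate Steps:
$q = -1464018$ ($q = 4 - \left(-98\right) \left(-14939\right) = 4 - 1464022 = -1464018$)
$\left(Y{\left(-1535,-1098 \right)} + q\right) + 2077007 = \left(144 - 1464018\right) + 2077007 = -1463874 + 2077007 = 613133$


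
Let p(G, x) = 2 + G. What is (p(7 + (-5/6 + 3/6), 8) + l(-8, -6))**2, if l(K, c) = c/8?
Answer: 9025/144 ≈ 62.674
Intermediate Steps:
l(K, c) = c/8 (l(K, c) = c*(1/8) = c/8)
(p(7 + (-5/6 + 3/6), 8) + l(-8, -6))**2 = ((2 + (7 + (-5/6 + 3/6))) + (1/8)*(-6))**2 = ((2 + (7 + (-5*1/6 + 3*(1/6)))) - 3/4)**2 = ((2 + (7 + (-5/6 + 1/2))) - 3/4)**2 = ((2 + (7 - 1/3)) - 3/4)**2 = ((2 + 20/3) - 3/4)**2 = (26/3 - 3/4)**2 = (95/12)**2 = 9025/144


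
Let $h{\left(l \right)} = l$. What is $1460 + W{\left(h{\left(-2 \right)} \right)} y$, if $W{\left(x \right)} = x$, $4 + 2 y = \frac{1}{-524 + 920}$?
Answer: $\frac{579743}{396} \approx 1464.0$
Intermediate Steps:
$y = - \frac{1583}{792}$ ($y = -2 + \frac{1}{2 \left(-524 + 920\right)} = -2 + \frac{1}{2 \cdot 396} = -2 + \frac{1}{2} \cdot \frac{1}{396} = -2 + \frac{1}{792} = - \frac{1583}{792} \approx -1.9987$)
$1460 + W{\left(h{\left(-2 \right)} \right)} y = 1460 - - \frac{1583}{396} = 1460 + \frac{1583}{396} = \frac{579743}{396}$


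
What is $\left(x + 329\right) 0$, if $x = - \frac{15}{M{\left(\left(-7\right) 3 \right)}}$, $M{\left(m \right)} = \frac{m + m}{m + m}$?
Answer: $0$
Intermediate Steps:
$M{\left(m \right)} = 1$ ($M{\left(m \right)} = \frac{2 m}{2 m} = 2 m \frac{1}{2 m} = 1$)
$x = -15$ ($x = - \frac{15}{1} = \left(-15\right) 1 = -15$)
$\left(x + 329\right) 0 = \left(-15 + 329\right) 0 = 314 \cdot 0 = 0$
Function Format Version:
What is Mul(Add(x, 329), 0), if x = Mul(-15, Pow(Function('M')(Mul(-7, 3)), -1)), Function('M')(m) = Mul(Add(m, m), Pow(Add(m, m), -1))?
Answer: 0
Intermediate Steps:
Function('M')(m) = 1 (Function('M')(m) = Mul(Mul(2, m), Pow(Mul(2, m), -1)) = Mul(Mul(2, m), Mul(Rational(1, 2), Pow(m, -1))) = 1)
x = -15 (x = Mul(-15, Pow(1, -1)) = Mul(-15, 1) = -15)
Mul(Add(x, 329), 0) = Mul(Add(-15, 329), 0) = Mul(314, 0) = 0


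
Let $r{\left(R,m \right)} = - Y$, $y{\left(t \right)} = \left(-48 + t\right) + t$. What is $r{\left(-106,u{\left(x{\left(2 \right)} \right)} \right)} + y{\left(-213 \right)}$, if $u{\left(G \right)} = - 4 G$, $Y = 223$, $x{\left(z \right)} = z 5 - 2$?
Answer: $-697$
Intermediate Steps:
$x{\left(z \right)} = -2 + 5 z$ ($x{\left(z \right)} = 5 z - 2 = -2 + 5 z$)
$y{\left(t \right)} = -48 + 2 t$
$r{\left(R,m \right)} = -223$ ($r{\left(R,m \right)} = \left(-1\right) 223 = -223$)
$r{\left(-106,u{\left(x{\left(2 \right)} \right)} \right)} + y{\left(-213 \right)} = -223 + \left(-48 + 2 \left(-213\right)\right) = -223 - 474 = -697$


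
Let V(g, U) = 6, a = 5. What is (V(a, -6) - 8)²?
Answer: 4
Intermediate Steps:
(V(a, -6) - 8)² = (6 - 8)² = (-2)² = 4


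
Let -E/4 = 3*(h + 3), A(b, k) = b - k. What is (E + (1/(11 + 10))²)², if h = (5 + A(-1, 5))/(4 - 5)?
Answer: 448041889/194481 ≈ 2303.8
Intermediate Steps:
h = 1 (h = (5 + (-1 - 1*5))/(4 - 5) = (5 + (-1 - 5))/(-1) = (5 - 6)*(-1) = -1*(-1) = 1)
E = -48 (E = -12*(1 + 3) = -12*4 = -4*12 = -48)
(E + (1/(11 + 10))²)² = (-48 + (1/(11 + 10))²)² = (-48 + (1/21)²)² = (-48 + 1/441)² = (-21167/441)² = 448041889/194481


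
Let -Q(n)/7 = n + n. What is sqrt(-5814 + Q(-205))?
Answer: 8*I*sqrt(46) ≈ 54.259*I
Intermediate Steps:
Q(n) = -14*n (Q(n) = -7*(n + n) = -14*n)
sqrt(-5814 + Q(-205)) = sqrt(-5814 - 14*(-205)) = sqrt(-5814 + 2870) = sqrt(-2944) = 8*I*sqrt(46)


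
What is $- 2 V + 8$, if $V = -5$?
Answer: $18$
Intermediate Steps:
$- 2 V + 8 = \left(-2\right) \left(-5\right) + 8 = 10 + 8 = 18$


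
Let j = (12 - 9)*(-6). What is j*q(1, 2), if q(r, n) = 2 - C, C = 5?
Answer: 54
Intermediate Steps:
q(r, n) = -3 (q(r, n) = 2 - 1*5 = 2 - 5 = -3)
j = -18 (j = 3*(-6) = -18)
j*q(1, 2) = -18*(-3) = 54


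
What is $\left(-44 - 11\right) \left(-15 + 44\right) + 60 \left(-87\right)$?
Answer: $-6815$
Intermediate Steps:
$\left(-44 - 11\right) \left(-15 + 44\right) + 60 \left(-87\right) = \left(-55\right) 29 - 5220 = -1595 - 5220 = -6815$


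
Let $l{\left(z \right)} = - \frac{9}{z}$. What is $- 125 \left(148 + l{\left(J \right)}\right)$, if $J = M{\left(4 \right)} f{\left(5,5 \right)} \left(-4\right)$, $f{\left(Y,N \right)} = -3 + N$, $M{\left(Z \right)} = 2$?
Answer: $- \frac{297125}{16} \approx -18570.0$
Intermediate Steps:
$J = -16$ ($J = 2 \left(-3 + 5\right) \left(-4\right) = 2 \cdot 2 \left(-4\right) = 4 \left(-4\right) = -16$)
$- 125 \left(148 + l{\left(J \right)}\right) = - 125 \left(148 - \frac{9}{-16}\right) = - 125 \left(148 - - \frac{9}{16}\right) = - 125 \left(148 + \frac{9}{16}\right) = \left(-125\right) \frac{2377}{16} = - \frac{297125}{16}$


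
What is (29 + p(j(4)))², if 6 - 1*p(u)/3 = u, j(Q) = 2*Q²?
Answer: 2401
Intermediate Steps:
p(u) = 18 - 3*u
(29 + p(j(4)))² = (29 + (18 - 6*4²))² = (29 + (18 - 6*16))² = (29 + (18 - 3*32))² = (29 + (18 - 96))² = (29 - 78)² = (-49)² = 2401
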